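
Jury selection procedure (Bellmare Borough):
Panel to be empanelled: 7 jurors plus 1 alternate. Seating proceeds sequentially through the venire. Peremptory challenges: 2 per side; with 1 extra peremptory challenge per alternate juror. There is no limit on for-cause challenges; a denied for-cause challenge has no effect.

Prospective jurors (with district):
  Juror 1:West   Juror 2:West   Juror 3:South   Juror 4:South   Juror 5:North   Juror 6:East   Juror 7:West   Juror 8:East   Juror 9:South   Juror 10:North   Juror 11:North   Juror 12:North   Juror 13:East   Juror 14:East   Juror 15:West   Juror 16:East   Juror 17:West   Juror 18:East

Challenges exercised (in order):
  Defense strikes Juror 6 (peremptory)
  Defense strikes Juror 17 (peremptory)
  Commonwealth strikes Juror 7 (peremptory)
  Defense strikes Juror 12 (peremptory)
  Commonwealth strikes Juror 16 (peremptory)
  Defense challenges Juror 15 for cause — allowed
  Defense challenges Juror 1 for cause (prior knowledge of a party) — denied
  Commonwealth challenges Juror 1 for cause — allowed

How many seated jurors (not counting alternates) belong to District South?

3

Removed: #1, #6, #7, #12, #15, #16, #17.
Seated jurors 1–7: #2, #3, #4, #5, #8, #9, #10 (alternates #11 not counted).
Of those, in District South: #3, #4, #9 → 3.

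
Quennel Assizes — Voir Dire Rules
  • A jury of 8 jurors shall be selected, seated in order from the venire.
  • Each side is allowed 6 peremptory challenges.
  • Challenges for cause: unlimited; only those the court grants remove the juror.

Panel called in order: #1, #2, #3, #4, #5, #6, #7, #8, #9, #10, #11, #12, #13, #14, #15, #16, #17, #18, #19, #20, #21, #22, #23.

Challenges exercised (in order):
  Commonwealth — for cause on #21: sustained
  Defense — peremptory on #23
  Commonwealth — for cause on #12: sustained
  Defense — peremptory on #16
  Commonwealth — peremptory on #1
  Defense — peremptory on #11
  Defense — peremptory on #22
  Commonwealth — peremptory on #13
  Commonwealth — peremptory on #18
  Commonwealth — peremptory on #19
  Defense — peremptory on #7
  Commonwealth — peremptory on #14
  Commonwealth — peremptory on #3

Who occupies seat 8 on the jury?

Removed: #1, #3, #7, #11, #12, #13, #14, #16, #18, #19, #21, #22, #23.
Filling seats in venire order through position 8: #2, #4, #5, #6, #8, #9, #10, #15.
So seat 8 is #15.

15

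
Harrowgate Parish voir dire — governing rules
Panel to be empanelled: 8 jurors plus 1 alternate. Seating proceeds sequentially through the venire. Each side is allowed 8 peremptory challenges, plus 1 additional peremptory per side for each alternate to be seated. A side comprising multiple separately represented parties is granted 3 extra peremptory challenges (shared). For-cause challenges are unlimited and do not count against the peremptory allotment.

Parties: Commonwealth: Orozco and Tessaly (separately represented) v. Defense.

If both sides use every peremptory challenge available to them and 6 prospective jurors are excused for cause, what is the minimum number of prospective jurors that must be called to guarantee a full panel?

Seats to fill: 8 + 1 alternates = 9.
Peremptories — Commonwealth: 8 + 1×1 + 3 = 12; Defense: 8 + 1×1 = 9; total 21.
For-cause removals: 6.
Minimum venire: 9 + 21 + 6 = 36.

36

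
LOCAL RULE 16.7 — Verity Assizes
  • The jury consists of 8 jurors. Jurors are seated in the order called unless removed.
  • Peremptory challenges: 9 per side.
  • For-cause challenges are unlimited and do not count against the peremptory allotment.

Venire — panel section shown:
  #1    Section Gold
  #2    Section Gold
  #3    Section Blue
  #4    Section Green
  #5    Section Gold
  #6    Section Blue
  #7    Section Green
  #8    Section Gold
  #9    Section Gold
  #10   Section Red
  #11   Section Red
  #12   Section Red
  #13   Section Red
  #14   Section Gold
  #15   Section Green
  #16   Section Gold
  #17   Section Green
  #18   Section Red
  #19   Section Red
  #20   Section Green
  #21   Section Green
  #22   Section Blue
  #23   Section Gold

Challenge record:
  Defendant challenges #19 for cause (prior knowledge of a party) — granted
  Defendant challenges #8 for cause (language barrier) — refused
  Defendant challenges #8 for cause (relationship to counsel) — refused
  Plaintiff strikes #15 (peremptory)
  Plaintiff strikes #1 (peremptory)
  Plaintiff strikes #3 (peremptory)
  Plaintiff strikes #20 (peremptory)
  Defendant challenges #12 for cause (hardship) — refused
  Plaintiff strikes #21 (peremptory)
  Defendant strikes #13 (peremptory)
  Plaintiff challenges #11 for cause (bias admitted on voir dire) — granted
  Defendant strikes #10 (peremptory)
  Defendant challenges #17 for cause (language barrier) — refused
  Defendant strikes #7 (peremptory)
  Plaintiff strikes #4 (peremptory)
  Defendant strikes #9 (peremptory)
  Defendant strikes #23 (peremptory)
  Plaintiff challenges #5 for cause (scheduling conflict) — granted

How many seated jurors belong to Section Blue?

1

Removed: #1, #3, #4, #5, #7, #9, #10, #11, #13, #15, #19, #20, #21, #23.
Seated jurors 1–8: #2, #6, #8, #12, #14, #16, #17, #18.
Of those, in Section Blue: #6 → 1.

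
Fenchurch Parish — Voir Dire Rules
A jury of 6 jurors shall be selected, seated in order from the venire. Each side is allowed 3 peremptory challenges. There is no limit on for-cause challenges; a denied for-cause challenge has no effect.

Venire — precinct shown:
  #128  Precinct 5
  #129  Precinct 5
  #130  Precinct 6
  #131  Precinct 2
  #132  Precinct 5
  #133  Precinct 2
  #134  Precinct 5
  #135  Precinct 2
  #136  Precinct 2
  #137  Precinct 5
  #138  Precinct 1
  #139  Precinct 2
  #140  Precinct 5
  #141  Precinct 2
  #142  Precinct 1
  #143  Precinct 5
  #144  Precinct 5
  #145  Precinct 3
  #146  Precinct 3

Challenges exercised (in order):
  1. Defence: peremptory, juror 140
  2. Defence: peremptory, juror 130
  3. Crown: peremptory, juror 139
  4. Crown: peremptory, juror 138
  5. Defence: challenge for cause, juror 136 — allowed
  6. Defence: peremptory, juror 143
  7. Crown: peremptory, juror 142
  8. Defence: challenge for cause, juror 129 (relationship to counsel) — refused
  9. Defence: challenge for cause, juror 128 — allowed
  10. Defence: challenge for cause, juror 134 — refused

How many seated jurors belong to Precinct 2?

3

Removed: #128, #130, #136, #138, #139, #140, #142, #143.
Seated jurors 1–6: #129, #131, #132, #133, #134, #135.
Of those, in Precinct 2: #131, #133, #135 → 3.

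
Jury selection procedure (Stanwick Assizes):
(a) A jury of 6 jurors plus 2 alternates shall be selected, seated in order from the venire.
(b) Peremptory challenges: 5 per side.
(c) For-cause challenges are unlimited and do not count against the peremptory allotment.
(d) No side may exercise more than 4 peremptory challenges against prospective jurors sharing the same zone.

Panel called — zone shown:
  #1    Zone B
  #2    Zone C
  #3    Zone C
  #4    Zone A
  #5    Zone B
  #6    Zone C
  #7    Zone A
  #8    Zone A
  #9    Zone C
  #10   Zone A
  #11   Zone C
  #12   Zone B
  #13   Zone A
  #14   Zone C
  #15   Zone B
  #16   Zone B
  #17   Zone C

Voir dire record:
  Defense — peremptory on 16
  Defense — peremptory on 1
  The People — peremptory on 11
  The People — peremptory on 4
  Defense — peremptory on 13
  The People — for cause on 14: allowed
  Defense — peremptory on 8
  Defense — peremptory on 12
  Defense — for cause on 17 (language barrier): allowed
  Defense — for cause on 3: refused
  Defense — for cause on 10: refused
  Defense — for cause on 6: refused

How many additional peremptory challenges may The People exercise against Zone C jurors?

The People peremptories so far: #11, #4 — 2 of 5 used, 3 left overall.
Against Zone C: #11 — 1 used; per-zone cap 4 leaves 3.
Binding limit: min(3, 3) = 3.

3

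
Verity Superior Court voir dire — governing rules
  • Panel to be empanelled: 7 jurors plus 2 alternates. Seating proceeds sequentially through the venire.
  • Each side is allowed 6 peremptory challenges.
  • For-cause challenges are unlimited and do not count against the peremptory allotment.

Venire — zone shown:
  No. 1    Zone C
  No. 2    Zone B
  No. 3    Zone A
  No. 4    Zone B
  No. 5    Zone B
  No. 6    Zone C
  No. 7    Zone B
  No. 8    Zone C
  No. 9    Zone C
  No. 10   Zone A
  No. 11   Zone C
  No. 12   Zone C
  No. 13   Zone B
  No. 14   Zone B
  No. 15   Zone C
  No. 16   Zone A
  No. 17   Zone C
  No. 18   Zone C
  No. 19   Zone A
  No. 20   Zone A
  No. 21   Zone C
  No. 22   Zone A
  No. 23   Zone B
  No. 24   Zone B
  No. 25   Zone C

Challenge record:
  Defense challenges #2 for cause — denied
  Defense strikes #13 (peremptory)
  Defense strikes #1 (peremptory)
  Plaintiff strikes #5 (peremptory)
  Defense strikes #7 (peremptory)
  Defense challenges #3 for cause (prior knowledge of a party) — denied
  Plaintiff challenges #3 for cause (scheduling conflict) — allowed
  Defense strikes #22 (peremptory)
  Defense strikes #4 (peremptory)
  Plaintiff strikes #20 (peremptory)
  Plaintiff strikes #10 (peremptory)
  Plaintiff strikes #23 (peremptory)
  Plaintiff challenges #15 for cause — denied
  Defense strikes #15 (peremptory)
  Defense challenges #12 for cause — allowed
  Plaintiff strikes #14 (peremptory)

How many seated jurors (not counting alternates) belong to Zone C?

5

Removed: #1, #3, #4, #5, #7, #10, #12, #13, #14, #15, #20, #22, #23.
Seated jurors 1–7: #2, #6, #8, #9, #11, #16, #17 (alternates #18, #19 not counted).
Of those, in Zone C: #6, #8, #9, #11, #17 → 5.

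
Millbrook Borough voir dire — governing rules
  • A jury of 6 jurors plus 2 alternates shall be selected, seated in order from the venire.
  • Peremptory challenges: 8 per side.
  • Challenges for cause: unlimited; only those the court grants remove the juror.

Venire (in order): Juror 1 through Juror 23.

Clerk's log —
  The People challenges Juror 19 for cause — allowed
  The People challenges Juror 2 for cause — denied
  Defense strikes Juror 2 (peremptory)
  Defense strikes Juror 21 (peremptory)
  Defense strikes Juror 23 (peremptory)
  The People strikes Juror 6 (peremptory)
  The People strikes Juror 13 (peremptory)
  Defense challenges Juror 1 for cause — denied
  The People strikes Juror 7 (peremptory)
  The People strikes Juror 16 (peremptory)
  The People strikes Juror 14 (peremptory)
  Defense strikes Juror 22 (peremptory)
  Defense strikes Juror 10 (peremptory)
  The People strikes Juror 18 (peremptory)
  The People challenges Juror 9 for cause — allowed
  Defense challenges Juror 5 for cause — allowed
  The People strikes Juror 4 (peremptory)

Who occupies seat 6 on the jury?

Removed: #2, #4, #5, #6, #7, #9, #10, #13, #14, #16, #18, #19, #21, #22, #23. (#1 stays — for-cause denied.)
Filling seats in venire order through position 6: #1, #3, #8, #11, #12, #15.
So seat 6 is #15.

15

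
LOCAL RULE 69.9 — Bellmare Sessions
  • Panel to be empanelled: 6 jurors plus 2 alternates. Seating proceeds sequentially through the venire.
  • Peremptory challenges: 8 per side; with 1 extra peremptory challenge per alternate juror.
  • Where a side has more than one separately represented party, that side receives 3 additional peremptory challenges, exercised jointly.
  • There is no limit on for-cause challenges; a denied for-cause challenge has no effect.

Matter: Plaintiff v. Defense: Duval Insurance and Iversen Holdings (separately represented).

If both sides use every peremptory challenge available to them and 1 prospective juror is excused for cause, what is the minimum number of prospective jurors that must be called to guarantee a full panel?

32

Seats to fill: 6 + 2 alternates = 8.
Peremptories — Plaintiff: 8 + 1×2 = 10; Defense: 8 + 1×2 + 3 = 13; total 23.
For-cause removals: 1.
Minimum venire: 8 + 23 + 1 = 32.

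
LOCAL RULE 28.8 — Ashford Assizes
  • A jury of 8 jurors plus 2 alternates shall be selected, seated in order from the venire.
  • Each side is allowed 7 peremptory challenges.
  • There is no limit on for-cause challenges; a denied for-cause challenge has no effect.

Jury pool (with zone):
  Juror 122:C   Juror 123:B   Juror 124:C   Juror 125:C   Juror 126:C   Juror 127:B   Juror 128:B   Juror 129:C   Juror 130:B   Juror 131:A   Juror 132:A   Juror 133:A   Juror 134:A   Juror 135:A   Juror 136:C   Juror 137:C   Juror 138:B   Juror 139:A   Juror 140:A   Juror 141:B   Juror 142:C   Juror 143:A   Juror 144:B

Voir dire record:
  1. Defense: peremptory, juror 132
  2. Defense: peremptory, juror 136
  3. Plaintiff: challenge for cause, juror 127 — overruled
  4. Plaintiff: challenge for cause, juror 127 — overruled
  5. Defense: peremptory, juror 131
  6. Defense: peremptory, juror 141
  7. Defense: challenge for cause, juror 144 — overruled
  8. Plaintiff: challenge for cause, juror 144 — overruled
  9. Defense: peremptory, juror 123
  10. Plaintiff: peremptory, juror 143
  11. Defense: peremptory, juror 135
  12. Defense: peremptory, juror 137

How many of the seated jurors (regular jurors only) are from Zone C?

5

Removed: #123, #131, #132, #135, #136, #137, #141, #143.
Seated jurors 1–8: #122, #124, #125, #126, #127, #128, #129, #130 (alternates #133, #134 not counted).
Of those, in Zone C: #122, #124, #125, #126, #129 → 5.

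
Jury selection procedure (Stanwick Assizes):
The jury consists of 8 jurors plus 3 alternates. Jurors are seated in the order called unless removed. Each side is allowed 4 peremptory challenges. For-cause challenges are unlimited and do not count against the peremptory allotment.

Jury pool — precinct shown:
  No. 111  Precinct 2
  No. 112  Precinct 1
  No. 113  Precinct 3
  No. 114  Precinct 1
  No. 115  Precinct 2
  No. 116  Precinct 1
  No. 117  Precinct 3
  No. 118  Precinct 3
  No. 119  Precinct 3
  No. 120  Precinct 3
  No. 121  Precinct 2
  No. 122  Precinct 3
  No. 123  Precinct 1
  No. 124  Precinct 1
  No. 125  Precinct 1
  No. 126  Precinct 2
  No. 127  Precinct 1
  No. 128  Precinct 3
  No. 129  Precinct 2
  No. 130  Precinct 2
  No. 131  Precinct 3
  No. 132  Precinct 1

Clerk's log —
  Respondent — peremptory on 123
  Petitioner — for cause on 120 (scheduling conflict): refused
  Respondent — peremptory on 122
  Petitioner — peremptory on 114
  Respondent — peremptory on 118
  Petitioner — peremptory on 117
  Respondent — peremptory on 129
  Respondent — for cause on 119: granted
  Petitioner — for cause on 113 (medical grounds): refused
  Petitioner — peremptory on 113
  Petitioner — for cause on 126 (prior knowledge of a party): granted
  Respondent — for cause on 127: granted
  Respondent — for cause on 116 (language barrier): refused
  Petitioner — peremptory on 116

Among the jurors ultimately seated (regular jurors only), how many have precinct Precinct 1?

Removed: #113, #114, #116, #117, #118, #119, #122, #123, #126, #127, #129.
Seated jurors 1–8: #111, #112, #115, #120, #121, #124, #125, #128 (alternates #130, #131, #132 not counted).
Of those, in Precinct 1: #112, #124, #125 → 3.

3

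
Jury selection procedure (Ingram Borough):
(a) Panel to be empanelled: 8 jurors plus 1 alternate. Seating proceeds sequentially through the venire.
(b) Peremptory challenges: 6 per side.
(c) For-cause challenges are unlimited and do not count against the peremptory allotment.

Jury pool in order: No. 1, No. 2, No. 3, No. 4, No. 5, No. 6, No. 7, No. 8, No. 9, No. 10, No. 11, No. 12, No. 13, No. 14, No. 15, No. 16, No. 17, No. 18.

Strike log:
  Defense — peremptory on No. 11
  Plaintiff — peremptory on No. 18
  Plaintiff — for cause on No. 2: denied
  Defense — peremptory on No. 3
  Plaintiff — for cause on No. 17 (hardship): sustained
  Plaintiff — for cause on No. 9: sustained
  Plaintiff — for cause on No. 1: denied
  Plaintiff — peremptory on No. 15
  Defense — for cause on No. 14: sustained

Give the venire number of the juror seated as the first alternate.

12

Removed: #3, #9, #11, #14, #15, #17, #18. (#1, #2 stay — for-cause denied.)
Seating in order: seats 1–8 → #1, #2, #4, #5, #6, #7, #8, #10; alternates → #12.
So alternate 1 is #12.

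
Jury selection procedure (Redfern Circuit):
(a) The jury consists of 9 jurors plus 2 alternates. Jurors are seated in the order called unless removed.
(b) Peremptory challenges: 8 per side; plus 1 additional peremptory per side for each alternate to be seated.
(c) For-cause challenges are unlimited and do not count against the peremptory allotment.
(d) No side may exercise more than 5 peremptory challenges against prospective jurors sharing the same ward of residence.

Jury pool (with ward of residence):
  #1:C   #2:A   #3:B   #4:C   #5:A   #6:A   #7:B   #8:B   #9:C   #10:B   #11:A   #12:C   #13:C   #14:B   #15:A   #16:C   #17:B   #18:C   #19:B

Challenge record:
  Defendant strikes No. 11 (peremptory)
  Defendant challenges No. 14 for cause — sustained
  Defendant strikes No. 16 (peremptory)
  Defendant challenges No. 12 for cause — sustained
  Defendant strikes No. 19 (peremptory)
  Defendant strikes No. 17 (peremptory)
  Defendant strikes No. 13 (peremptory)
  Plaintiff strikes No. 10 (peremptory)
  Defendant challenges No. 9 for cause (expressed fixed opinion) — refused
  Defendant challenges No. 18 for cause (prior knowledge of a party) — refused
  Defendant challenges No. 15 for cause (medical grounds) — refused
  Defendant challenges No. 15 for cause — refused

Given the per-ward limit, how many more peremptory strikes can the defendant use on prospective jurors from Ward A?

Defendant peremptories so far: #11, #16, #19, #17, #13 — 5 of 10 used, 5 left overall.
Against Ward A: #11 — 1 used; per-ward cap 5 leaves 4.
Binding limit: min(5, 4) = 4.

4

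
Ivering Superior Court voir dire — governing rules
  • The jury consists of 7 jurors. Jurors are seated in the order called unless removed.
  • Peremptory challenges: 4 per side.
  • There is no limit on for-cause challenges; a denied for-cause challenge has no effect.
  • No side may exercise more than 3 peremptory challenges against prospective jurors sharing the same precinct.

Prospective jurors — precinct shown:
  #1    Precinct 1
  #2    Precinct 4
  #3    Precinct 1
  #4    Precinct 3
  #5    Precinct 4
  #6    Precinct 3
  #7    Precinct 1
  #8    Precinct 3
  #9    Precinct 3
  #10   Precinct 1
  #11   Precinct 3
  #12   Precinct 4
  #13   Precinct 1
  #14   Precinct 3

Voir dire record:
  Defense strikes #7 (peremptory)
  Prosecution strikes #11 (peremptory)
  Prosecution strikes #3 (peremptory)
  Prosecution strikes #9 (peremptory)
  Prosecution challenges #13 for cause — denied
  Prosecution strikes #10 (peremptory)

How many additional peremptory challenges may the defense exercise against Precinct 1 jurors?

Defense peremptories so far: #7 — 1 of 4 used, 3 left overall.
Against Precinct 1: #7 — 1 used; per-precinct cap 3 leaves 2.
Binding limit: min(3, 2) = 2.

2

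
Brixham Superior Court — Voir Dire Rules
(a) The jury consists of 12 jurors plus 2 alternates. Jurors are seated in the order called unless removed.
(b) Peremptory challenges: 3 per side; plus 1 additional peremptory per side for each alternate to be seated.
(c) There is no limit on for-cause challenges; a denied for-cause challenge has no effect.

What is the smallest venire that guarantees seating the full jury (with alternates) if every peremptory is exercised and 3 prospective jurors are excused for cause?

Seats to fill: 12 + 2 alternates = 14.
Peremptories: 3 + 1×2 = 5 per side × 2 sides = 10.
For-cause removals: 3.
Minimum venire: 14 + 10 + 3 = 27.

27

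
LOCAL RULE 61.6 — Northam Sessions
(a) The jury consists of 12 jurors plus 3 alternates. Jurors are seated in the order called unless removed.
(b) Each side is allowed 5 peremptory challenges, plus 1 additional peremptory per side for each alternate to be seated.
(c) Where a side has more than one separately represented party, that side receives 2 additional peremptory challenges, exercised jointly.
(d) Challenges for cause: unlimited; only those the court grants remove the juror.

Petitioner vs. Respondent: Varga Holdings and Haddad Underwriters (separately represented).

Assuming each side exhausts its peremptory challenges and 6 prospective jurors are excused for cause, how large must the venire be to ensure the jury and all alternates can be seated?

39

Seats to fill: 12 + 3 alternates = 15.
Peremptories — Petitioner: 5 + 1×3 = 8; Respondent: 5 + 1×3 + 2 = 10; total 18.
For-cause removals: 6.
Minimum venire: 15 + 18 + 6 = 39.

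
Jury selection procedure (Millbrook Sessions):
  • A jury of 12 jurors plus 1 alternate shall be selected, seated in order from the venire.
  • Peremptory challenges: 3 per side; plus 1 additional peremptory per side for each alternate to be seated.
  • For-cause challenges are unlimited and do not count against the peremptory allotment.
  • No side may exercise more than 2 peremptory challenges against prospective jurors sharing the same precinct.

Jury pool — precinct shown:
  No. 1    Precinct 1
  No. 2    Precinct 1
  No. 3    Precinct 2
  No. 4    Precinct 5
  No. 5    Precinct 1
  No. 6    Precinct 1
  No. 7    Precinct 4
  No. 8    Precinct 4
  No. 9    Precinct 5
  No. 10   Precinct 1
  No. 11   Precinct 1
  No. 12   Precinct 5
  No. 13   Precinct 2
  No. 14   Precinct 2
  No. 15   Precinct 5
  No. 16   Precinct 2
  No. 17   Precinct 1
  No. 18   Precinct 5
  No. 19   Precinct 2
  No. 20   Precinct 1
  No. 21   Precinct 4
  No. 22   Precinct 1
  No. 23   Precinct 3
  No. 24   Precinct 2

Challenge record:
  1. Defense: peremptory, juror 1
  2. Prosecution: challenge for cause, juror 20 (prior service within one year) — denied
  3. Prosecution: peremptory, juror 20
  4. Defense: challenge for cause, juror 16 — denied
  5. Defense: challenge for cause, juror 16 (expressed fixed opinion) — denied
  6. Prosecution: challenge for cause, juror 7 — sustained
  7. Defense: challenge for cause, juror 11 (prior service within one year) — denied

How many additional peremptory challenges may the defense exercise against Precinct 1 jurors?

1

Defense peremptories so far: #1 — 1 of 4 used, 3 left overall.
Against Precinct 1: #1 — 1 used; per-precinct cap 2 leaves 1.
Binding limit: min(3, 1) = 1.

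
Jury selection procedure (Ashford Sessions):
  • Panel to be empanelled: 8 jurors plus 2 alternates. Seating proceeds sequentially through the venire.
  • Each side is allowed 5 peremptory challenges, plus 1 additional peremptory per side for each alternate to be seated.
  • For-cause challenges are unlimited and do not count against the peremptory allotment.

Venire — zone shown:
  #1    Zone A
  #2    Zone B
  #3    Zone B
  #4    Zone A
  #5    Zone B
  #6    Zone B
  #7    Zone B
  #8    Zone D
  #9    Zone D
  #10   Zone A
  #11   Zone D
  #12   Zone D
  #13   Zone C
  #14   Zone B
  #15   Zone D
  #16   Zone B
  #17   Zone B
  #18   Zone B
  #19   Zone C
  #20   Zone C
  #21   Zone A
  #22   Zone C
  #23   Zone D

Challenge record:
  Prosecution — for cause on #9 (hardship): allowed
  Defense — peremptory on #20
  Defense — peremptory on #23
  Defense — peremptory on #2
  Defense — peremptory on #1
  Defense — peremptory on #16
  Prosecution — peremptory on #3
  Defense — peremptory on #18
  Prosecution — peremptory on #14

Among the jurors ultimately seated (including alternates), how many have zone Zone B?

3

Removed: #1, #2, #3, #9, #14, #16, #18, #20, #23.
Seated (10 incl. alternates): #4, #5, #6, #7, #8, #10, #11, #12, #13, #15.
Of those, in Zone B: #5, #6, #7 → 3.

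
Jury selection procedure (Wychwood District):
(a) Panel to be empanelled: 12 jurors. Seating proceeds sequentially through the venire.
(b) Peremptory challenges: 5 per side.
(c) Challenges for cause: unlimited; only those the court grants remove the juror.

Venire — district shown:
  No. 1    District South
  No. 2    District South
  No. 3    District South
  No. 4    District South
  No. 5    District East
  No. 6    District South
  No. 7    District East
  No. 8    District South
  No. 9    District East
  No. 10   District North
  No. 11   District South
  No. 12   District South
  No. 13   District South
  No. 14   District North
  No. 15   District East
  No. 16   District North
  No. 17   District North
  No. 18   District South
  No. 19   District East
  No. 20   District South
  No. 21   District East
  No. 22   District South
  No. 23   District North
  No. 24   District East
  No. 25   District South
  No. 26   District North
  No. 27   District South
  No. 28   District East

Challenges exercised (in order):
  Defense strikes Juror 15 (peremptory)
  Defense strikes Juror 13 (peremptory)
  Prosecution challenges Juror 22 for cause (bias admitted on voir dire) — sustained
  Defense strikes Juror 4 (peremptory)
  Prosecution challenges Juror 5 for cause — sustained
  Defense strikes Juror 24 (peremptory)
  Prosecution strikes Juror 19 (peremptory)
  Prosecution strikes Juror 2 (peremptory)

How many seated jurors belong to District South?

6

Removed: #2, #4, #5, #13, #15, #19, #22, #24.
Seated jurors 1–12: #1, #3, #6, #7, #8, #9, #10, #11, #12, #14, #16, #17.
Of those, in District South: #1, #3, #6, #8, #11, #12 → 6.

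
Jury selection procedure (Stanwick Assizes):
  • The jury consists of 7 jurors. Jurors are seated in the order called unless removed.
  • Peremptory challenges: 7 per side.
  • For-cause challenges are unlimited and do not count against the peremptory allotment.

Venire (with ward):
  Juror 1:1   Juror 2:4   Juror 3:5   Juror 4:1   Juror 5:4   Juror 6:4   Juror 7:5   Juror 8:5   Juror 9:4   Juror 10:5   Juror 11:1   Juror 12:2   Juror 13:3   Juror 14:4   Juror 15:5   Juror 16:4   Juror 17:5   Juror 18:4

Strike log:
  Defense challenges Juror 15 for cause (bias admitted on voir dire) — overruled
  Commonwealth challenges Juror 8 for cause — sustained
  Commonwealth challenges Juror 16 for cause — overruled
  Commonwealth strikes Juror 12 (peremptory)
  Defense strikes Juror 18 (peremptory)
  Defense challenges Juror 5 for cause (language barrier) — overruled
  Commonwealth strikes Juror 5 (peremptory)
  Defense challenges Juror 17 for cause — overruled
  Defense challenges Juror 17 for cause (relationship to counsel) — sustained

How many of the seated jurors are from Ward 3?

Removed: #5, #8, #12, #17, #18.
Seated jurors 1–7: #1, #2, #3, #4, #6, #7, #9.
None of those are in Ward 3 → 0.

0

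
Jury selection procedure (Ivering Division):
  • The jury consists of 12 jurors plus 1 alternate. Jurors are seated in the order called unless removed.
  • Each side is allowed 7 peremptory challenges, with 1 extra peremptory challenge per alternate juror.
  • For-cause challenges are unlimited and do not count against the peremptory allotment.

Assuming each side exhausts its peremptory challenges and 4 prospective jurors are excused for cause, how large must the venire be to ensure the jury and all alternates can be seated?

33

Seats to fill: 12 + 1 alternates = 13.
Peremptories: 7 + 1×1 = 8 per side × 2 sides = 16.
For-cause removals: 4.
Minimum venire: 13 + 16 + 4 = 33.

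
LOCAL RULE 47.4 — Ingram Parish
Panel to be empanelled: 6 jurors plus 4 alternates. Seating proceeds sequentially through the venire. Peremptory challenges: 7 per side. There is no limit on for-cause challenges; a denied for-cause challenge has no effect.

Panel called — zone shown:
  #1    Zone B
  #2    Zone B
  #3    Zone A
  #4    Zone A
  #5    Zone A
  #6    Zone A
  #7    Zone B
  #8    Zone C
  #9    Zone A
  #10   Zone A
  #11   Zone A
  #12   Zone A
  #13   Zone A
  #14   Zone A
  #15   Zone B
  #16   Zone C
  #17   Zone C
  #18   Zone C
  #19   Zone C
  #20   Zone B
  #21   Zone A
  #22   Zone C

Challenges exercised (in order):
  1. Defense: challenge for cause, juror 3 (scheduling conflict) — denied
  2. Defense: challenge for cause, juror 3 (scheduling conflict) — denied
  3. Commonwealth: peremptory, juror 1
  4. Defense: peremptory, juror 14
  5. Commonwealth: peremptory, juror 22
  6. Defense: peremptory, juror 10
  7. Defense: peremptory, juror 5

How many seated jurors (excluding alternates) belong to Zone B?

Removed: #1, #5, #10, #14, #22.
Seated jurors 1–6: #2, #3, #4, #6, #7, #8 (alternates #9, #11, #12, #13 not counted).
Of those, in Zone B: #2, #7 → 2.

2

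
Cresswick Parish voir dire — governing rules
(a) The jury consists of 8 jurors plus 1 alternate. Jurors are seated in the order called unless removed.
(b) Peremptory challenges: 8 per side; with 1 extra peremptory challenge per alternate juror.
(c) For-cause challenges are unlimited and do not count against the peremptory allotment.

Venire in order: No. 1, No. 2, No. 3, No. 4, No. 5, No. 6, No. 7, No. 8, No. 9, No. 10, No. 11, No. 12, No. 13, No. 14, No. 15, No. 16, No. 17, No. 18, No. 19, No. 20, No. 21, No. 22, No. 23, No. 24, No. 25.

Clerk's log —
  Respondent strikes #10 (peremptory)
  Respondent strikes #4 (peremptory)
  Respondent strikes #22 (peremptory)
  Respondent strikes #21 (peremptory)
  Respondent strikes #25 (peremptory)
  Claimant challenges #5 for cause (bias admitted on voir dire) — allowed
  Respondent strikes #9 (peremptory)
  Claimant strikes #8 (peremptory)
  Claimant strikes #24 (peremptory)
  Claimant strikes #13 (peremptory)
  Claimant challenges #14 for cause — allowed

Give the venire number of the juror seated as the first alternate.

16

Removed: #4, #5, #8, #9, #10, #13, #14, #21, #22, #24, #25.
Seating in order: seats 1–8 → #1, #2, #3, #6, #7, #11, #12, #15; alternates → #16.
So alternate 1 is #16.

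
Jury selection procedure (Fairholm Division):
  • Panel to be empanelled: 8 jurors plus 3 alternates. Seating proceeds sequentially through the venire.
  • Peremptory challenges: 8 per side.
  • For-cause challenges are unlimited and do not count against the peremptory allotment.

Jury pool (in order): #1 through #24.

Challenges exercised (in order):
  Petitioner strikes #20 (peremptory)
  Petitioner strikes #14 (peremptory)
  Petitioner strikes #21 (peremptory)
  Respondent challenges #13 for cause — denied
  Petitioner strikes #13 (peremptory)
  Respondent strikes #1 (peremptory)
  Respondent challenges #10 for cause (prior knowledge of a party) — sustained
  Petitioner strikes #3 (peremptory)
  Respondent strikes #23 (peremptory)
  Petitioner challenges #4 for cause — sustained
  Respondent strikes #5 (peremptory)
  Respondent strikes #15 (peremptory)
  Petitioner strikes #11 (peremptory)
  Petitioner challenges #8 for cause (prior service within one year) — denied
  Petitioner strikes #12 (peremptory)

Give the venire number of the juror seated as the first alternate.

19

Removed: #1, #3, #4, #5, #10, #11, #12, #13, #14, #15, #20, #21, #23. (#8 stays — for-cause denied.)
Seating in order: seats 1–8 → #2, #6, #7, #8, #9, #16, #17, #18; alternates → #19, #22, #24.
So alternate 1 is #19.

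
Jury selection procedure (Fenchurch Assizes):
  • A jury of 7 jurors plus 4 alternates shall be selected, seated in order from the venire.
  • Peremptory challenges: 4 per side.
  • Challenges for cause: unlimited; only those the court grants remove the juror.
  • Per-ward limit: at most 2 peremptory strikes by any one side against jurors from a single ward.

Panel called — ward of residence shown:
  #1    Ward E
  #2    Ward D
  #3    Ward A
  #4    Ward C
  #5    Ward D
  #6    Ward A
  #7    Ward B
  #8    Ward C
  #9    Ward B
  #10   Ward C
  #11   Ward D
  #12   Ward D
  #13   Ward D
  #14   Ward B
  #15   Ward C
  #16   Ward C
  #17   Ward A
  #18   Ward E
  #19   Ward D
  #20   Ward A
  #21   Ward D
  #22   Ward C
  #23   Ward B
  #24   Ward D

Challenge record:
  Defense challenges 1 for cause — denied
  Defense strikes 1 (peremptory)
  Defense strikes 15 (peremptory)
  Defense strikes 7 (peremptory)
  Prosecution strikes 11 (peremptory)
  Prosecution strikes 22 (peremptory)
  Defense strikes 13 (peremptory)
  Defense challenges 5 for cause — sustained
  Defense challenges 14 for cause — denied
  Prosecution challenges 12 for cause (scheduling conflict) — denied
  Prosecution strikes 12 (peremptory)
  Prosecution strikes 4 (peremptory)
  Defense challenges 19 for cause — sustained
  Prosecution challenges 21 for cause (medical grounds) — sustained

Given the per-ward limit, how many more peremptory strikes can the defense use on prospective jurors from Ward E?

0

Defense peremptories so far: #1, #15, #7, #13 — 4 of 4 used, 0 left overall.
Against Ward E: #1 — 1 used; per-ward cap 2 leaves 1.
Binding limit: min(0, 1) = 0.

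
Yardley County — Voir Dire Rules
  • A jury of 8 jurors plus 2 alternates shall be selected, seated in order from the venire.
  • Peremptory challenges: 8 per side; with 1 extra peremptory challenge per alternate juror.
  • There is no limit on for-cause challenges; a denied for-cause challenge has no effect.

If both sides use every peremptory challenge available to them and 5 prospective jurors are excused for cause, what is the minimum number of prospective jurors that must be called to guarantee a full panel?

Seats to fill: 8 + 2 alternates = 10.
Peremptories: 8 + 1×2 = 10 per side × 2 sides = 20.
For-cause removals: 5.
Minimum venire: 10 + 20 + 5 = 35.

35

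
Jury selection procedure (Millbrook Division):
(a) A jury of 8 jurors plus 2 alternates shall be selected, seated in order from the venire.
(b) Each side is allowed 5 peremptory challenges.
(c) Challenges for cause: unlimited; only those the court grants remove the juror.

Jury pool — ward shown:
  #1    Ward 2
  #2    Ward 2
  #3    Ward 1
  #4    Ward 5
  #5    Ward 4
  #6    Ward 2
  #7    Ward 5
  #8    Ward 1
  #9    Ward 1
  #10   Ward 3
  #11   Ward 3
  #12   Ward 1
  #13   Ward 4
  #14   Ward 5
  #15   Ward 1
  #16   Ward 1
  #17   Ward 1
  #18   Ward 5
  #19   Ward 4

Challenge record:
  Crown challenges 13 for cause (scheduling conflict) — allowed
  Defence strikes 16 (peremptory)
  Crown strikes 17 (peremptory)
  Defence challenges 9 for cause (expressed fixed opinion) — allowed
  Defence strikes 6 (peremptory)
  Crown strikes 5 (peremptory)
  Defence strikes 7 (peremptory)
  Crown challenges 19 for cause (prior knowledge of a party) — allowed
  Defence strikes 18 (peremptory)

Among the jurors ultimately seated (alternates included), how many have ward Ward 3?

2

Removed: #5, #6, #7, #9, #13, #16, #17, #18, #19.
Seated (10 incl. alternates): #1, #2, #3, #4, #8, #10, #11, #12, #14, #15.
Of those, in Ward 3: #10, #11 → 2.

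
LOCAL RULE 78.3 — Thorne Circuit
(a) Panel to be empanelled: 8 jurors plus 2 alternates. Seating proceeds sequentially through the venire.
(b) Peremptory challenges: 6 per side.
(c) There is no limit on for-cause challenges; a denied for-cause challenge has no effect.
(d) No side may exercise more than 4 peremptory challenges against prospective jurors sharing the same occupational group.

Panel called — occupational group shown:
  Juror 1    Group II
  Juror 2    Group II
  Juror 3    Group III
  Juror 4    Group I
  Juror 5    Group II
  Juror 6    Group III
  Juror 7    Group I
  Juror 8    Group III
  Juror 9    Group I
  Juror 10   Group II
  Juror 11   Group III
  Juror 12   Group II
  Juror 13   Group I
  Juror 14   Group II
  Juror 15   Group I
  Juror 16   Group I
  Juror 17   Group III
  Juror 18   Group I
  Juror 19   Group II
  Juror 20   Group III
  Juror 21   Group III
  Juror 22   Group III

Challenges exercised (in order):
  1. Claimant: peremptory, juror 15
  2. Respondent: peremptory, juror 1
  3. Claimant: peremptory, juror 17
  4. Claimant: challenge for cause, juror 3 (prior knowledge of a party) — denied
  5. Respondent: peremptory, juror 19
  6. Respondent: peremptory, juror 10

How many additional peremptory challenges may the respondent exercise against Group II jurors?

Respondent peremptories so far: #1, #19, #10 — 3 of 6 used, 3 left overall.
Against Group II: #1, #19, #10 — 3 used; per-group cap 4 leaves 1.
Binding limit: min(3, 1) = 1.

1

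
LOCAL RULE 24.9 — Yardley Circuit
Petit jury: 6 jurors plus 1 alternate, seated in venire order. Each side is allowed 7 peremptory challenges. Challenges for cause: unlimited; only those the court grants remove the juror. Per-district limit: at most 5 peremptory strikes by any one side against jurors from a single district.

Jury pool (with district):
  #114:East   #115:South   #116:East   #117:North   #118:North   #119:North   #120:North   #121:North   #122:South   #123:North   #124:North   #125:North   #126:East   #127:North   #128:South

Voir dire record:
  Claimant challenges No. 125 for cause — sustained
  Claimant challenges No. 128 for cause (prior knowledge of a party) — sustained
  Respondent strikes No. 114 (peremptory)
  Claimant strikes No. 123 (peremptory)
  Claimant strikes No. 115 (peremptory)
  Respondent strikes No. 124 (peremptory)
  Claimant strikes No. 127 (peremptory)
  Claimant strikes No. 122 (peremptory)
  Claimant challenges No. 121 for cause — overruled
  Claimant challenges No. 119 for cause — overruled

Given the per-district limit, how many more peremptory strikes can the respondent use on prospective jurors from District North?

4

Respondent peremptories so far: #114, #124 — 2 of 7 used, 5 left overall.
Against District North: #124 — 1 used; per-district cap 5 leaves 4.
Binding limit: min(5, 4) = 4.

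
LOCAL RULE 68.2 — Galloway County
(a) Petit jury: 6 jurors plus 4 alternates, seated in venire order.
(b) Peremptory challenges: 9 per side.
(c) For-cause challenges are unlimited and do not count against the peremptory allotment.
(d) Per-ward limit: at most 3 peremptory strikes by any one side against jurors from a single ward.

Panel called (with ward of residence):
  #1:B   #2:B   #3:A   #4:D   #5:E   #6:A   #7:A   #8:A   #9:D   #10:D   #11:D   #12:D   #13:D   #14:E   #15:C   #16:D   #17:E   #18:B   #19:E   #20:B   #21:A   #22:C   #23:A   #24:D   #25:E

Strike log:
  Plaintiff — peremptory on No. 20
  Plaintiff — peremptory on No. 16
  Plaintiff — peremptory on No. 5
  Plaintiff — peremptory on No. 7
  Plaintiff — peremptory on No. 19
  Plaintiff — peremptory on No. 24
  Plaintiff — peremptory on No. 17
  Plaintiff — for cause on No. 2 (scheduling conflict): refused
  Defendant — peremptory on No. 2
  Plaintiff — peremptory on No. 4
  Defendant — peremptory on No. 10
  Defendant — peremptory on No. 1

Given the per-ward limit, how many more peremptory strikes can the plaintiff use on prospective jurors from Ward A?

Plaintiff peremptories so far: #20, #16, #5, #7, #19, #24, #17, #4 — 8 of 9 used, 1 left overall.
Against Ward A: #7 — 1 used; per-ward cap 3 leaves 2.
Binding limit: min(1, 2) = 1.

1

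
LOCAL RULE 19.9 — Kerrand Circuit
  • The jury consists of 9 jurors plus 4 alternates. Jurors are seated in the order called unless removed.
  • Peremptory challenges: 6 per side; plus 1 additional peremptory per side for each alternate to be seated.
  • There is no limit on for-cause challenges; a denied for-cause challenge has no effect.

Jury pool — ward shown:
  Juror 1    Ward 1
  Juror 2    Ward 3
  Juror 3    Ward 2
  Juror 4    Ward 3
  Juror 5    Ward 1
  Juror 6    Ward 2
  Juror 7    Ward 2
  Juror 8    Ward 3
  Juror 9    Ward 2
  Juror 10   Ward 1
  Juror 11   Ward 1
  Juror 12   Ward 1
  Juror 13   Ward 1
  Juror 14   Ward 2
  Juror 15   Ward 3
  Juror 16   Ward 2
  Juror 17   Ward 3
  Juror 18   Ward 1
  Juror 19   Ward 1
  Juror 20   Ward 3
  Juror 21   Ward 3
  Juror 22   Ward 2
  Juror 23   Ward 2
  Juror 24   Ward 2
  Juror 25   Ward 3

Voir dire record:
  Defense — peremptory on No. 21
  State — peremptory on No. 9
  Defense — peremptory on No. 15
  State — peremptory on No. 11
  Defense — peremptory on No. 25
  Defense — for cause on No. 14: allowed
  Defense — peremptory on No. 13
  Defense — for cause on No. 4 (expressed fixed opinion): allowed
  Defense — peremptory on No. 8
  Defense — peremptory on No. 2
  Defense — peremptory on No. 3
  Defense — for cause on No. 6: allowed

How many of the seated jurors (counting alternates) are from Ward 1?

6

Removed: #2, #3, #4, #6, #8, #9, #11, #13, #14, #15, #21, #25.
Seated (13 incl. alternates): #1, #5, #7, #10, #12, #16, #17, #18, #19, #20, #22, #23, #24.
Of those, in Ward 1: #1, #5, #10, #12, #18, #19 → 6.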